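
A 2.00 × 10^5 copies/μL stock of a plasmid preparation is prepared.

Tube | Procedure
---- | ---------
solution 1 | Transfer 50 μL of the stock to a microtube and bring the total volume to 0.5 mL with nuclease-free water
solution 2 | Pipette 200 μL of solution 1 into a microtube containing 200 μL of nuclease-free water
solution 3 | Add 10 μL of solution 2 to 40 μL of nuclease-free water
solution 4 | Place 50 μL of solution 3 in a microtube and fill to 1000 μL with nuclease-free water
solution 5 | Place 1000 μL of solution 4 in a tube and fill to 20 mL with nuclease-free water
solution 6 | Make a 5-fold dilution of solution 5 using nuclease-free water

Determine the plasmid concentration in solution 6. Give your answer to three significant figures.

Step 1: 50 μL brought to 0.5 mL → factor 500/50 = 10
Step 2: 200 μL + 200 μL = 400 μL total → factor 400/200 = 2
Step 3: 10 μL + 40 μL = 50 μL total → factor 50/10 = 5
Step 4: 50 μL brought to 1000 μL → factor 1000/50 = 20
Step 5: 1000 μL brought to 20 mL → factor 20000/1000 = 20
Step 6: 5-fold → factor 5
Overall dilution factor = 10 × 2 × 5 × 20 × 20 × 5 = 2 × 10^5
Final = 2.00 × 10^5 copies/μL / 2 × 10^5 = 1.00 copies/μL

1.00 copies/μL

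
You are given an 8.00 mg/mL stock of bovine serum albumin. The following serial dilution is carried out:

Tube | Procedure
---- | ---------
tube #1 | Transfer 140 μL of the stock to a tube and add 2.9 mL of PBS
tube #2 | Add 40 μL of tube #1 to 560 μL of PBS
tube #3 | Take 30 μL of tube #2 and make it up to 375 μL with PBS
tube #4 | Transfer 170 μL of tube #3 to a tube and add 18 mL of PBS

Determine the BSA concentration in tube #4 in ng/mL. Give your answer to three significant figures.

Step 1: 140 μL + 2.9 mL = 3040 μL total → factor 3040/140 = 21.714
Step 2: 40 μL + 560 μL = 600 μL total → factor 600/40 = 15
Step 3: 30 μL brought to 375 μL → factor 375/30 = 12.5
Step 4: 170 μL + 18 mL = 18170 μL total → factor 18170/170 = 106.88
Overall dilution factor = 21.714 × 15 × 12.5 × 106.88 = 4.3516 × 10^5
Final = 8.00 mg/mL / 4.3516 × 10^5 = 1.838 × 10^-5 mg/mL = 18.4 ng/mL

18.4 ng/mL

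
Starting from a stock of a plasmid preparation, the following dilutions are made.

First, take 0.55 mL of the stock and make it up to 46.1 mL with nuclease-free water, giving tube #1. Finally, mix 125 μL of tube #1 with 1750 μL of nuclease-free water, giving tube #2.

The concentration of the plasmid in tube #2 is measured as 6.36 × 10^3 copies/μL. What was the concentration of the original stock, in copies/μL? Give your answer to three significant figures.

Step 1: 0.55 mL brought to 46.1 mL → factor 46.1/0.55 = 83.818
Step 2: 125 μL + 1750 μL = 1875 μL total → factor 1875/125 = 15
Overall dilution factor = 83.818 × 15 = 1257.3
Stock = 6.36 × 10^3 copies/μL × 1257.3 = 8.00 × 10^6 copies/μL

8.00 × 10^6 copies/μL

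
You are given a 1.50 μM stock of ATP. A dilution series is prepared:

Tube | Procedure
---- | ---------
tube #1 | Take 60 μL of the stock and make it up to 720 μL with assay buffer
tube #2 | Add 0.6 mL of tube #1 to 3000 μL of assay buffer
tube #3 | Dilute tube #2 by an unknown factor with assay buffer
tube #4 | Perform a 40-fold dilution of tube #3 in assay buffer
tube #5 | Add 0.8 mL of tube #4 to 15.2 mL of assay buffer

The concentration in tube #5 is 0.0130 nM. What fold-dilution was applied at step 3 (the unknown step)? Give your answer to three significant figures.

Step 1: 60 μL brought to 720 μL → factor 720/60 = 12
Step 2: 0.6 mL + 3000 μL = 3.6 mL total → factor 3.6/0.6 = 6
Step 3: unknown factor x
Step 4: 40-fold → factor 40
Step 5: 0.8 mL + 15.2 mL = 16 mL total → factor 16/0.8 = 20
Product of known-step factors = 57600
Overall factor = 1.50 μM / (0.0130 nM) = 1.1538 × 10^5
x = 1.1538 × 10^5 / 57600 = 2.00

2.00-fold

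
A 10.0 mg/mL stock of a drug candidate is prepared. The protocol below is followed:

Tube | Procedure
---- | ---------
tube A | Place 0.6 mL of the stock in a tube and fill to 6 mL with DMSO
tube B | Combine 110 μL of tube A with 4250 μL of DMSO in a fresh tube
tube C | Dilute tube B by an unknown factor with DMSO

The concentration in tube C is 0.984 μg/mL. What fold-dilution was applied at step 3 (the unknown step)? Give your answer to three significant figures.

Step 1: 0.6 mL brought to 6 mL → factor 6/0.6 = 10
Step 2: 110 μL + 4250 μL = 4360 μL total → factor 4360/110 = 39.636
Step 3: unknown factor x
Product of known-step factors = 396.36
Overall factor = 10.0 mg/mL / (0.984 μg/mL) = 10163
x = 10163 / 396.36 = 25.6

25.6-fold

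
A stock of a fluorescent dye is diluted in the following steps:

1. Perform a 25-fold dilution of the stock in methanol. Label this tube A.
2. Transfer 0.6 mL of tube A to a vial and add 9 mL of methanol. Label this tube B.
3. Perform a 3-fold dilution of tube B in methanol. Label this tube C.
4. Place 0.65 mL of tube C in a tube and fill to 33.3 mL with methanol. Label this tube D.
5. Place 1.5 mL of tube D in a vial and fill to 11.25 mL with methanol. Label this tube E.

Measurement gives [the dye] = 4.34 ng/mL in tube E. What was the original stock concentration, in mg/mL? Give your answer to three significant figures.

2.00 mg/mL

Step 1: 25-fold → factor 25
Step 2: 0.6 mL + 9 mL = 9.6 mL total → factor 9.6/0.6 = 16
Step 3: 3-fold → factor 3
Step 4: 0.65 mL brought to 33.3 mL → factor 33.3/0.65 = 51.231
Step 5: 1.5 mL brought to 11.25 mL → factor 11.25/1.5 = 7.5
Overall dilution factor = 25 × 16 × 3 × 51.231 × 7.5 = 4.6108 × 10^5
Stock = 4.34 ng/mL × 4.6108 × 10^5 = 2.001 × 10^6 ng/mL = 2.00 mg/mL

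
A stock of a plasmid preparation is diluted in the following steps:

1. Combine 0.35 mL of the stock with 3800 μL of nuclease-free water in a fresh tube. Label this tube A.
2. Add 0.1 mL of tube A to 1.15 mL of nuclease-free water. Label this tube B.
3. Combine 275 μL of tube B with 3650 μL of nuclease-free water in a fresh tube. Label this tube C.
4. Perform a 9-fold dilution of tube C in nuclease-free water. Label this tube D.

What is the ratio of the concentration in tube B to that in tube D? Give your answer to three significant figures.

128

Step 1: 0.35 mL + 3800 μL = 4.15 mL total → factor 4.15/0.35 = 11.857
Step 2: 0.1 mL + 1.15 mL = 1.25 mL total → factor 1.25/0.1 = 12.5
Step 3: 275 μL + 3650 μL = 3925 μL total → factor 3925/275 = 14.273
Step 4: 9-fold → factor 9
Dilution factor to tube B = 148.21; to tube D = 19039
[tube B]/[tube D] = (factor to tube D)/(factor to tube B) = 19039/148.21 = 128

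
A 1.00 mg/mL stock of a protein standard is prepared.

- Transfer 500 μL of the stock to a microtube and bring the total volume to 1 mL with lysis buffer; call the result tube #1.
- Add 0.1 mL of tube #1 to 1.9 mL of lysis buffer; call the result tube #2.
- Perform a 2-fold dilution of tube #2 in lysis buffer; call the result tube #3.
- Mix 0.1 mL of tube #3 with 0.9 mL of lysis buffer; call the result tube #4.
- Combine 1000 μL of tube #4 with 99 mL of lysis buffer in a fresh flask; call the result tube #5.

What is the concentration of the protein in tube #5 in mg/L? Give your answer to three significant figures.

Step 1: 500 μL brought to 1 mL → factor 1000/500 = 2
Step 2: 0.1 mL + 1.9 mL = 2 mL total → factor 2/0.1 = 20
Step 3: 2-fold → factor 2
Step 4: 0.1 mL + 0.9 mL = 1 mL total → factor 1/0.1 = 10
Step 5: 1000 μL + 99 mL = 1 × 10^5 μL total → factor 1 × 10^5/1000 = 100
Overall dilution factor = 2 × 20 × 2 × 10 × 100 = 80000
Final = 1.00 mg/mL / 80000 = 1.250 × 10^-5 mg/mL = 0.0125 mg/L

0.0125 mg/L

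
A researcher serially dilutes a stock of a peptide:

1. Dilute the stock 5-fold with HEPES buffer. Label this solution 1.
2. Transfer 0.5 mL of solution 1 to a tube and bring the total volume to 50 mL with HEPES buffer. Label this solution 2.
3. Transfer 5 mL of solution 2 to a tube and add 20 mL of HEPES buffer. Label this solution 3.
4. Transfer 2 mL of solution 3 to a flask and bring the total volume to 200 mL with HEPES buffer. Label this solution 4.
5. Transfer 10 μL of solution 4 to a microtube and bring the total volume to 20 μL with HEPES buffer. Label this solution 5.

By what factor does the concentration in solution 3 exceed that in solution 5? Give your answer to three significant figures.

Step 1: 5-fold → factor 5
Step 2: 0.5 mL brought to 50 mL → factor 50/0.5 = 100
Step 3: 5 mL + 20 mL = 25 mL total → factor 25/5 = 5
Step 4: 2 mL brought to 200 mL → factor 200/2 = 100
Step 5: 10 μL brought to 20 μL → factor 20/10 = 2
Dilution factor to solution 3 = 2500; to solution 5 = 5 × 10^5
[solution 3]/[solution 5] = (factor to solution 5)/(factor to solution 3) = 5 × 10^5/2500 = 200

200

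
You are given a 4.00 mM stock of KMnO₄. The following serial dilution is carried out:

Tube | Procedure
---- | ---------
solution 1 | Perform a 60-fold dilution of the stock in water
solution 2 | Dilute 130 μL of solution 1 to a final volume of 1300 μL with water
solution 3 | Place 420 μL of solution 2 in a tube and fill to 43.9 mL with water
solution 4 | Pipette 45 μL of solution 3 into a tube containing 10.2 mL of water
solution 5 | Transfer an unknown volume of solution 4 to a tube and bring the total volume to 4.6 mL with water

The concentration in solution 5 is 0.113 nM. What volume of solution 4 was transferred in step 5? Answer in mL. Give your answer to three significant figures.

Step 1: 60-fold → factor 60
Step 2: 130 μL brought to 1300 μL → factor 1300/130 = 10
Step 3: 420 μL brought to 43.9 mL → factor 43900/420 = 104.52
Step 4: 45 μL + 10.2 mL = 10245 μL total → factor 10245/45 = 227.67
Step 5: v brought to 4.6 mL → factor = 4.6 mL/v
Product of known-step factors = 1.4278 × 10^7
Overall factor = 4.00 mM / (0.113 nM) = 3.5398 × 10^7
Step-5 factor = 3.5398 × 10^7 / 1.4278 × 10^7 = 2.4792
v = 4.6 mL / 2.4792 = 1.86 mL

1.86 mL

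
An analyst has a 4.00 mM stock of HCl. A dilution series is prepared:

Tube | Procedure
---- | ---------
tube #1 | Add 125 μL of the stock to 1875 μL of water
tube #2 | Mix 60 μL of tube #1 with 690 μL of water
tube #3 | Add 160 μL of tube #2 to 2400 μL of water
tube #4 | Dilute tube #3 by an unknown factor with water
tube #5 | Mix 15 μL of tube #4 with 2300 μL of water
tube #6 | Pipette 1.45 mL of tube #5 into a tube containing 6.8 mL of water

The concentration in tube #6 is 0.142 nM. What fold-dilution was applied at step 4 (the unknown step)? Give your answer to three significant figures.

10.0-fold

Step 1: 125 μL + 1875 μL = 2000 μL total → factor 2000/125 = 16
Step 2: 60 μL + 690 μL = 750 μL total → factor 750/60 = 12.5
Step 3: 160 μL + 2400 μL = 2560 μL total → factor 2560/160 = 16
Step 4: unknown factor x
Step 5: 15 μL + 2300 μL = 2315 μL total → factor 2315/15 = 154.33
Step 6: 1.45 mL + 6.8 mL = 8.25 mL total → factor 8.25/1.45 = 5.6897
Product of known-step factors = 2.8099 × 10^6
Overall factor = 4.00 mM / (0.142 nM) = 2.8169 × 10^7
x = 2.8169 × 10^7 / 2.8099 × 10^6 = 10.0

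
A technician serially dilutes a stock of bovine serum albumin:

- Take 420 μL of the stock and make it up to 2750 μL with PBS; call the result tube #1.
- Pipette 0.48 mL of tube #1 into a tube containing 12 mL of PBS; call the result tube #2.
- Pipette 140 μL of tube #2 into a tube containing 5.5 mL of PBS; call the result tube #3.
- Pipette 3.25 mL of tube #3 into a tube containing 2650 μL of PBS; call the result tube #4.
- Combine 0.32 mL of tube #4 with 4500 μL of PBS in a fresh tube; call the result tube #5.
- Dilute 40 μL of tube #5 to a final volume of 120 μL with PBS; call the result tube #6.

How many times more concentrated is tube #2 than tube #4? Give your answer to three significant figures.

Step 1: 420 μL brought to 2750 μL → factor 2750/420 = 6.5476
Step 2: 0.48 mL + 12 mL = 12.48 mL total → factor 12.48/0.48 = 26
Step 3: 140 μL + 5.5 mL = 5640 μL total → factor 5640/140 = 40.286
Step 4: 3.25 mL + 2650 μL = 5.9 mL total → factor 5.9/3.25 = 1.8154
Dilution factor to tube #2 = 170.24; to tube #4 = 12450
[tube #2]/[tube #4] = (factor to tube #4)/(factor to tube #2) = 12450/170.24 = 73.1

73.1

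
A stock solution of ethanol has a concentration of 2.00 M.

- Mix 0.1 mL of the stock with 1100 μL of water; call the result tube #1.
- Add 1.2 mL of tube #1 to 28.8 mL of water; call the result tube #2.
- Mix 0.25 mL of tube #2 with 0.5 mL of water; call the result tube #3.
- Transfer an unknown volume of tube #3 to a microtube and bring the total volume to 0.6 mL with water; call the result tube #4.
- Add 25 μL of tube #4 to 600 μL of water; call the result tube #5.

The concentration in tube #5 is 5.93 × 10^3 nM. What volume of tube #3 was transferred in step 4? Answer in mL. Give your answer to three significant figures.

0.0400 mL

Step 1: 0.1 mL + 1100 μL = 1.2 mL total → factor 1.2/0.1 = 12
Step 2: 1.2 mL + 28.8 mL = 30 mL total → factor 30/1.2 = 25
Step 3: 0.25 mL + 0.5 mL = 0.75 mL total → factor 0.75/0.25 = 3
Step 4: v brought to 0.6 mL → factor = 0.6 mL/v
Step 5: 25 μL + 600 μL = 625 μL total → factor 625/25 = 25
Product of known-step factors = 22500
Overall factor = 2.00 M / (5.93 × 10^3 nM) = 3.3727 × 10^5
Step-4 factor = 3.3727 × 10^5 / 22500 = 14.99
v = 0.6 mL / 14.99 = 0.0400 mL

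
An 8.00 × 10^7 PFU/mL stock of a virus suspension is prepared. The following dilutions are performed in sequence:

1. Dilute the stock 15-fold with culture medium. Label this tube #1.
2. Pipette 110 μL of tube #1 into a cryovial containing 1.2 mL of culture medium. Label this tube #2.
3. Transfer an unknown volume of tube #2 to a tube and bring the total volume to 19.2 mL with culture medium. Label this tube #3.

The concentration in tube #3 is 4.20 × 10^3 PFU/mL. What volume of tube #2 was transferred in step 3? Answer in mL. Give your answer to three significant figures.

0.180 mL

Step 1: 15-fold → factor 15
Step 2: 110 μL + 1.2 mL = 1310 μL total → factor 1310/110 = 11.909
Step 3: v brought to 19.2 mL → factor = 19.2 mL/v
Product of known-step factors = 178.64
Overall factor = 8.00 × 10^7 PFU/mL / (4.20 × 10^3 PFU/mL) = 19048
Step-3 factor = 19048 / 178.64 = 106.63
v = 19.2 mL / 106.63 = 0.180 mL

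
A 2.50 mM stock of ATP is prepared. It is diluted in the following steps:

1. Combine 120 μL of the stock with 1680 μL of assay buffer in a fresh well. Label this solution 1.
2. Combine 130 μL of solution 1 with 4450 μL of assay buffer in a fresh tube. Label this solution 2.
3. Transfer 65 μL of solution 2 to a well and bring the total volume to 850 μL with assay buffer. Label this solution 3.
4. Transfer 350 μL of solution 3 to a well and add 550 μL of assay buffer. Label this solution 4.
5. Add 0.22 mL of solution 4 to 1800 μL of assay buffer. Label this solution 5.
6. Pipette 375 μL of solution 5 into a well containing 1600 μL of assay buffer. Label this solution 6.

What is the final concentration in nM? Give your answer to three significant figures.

Step 1: 120 μL + 1680 μL = 1800 μL total → factor 1800/120 = 15
Step 2: 130 μL + 4450 μL = 4580 μL total → factor 4580/130 = 35.231
Step 3: 65 μL brought to 850 μL → factor 850/65 = 13.077
Step 4: 350 μL + 550 μL = 900 μL total → factor 900/350 = 2.5714
Step 5: 0.22 mL + 1800 μL = 2.02 mL total → factor 2.02/0.22 = 9.1818
Step 6: 375 μL + 1600 μL = 1975 μL total → factor 1975/375 = 5.2667
Overall dilution factor = 15 × 35.231 × 13.077 × 2.5714 × 9.1818 × 5.2667 = 8.5933 × 10^5
Final = 2.50 mM / 8.5933 × 10^5 = 2.909 × 10^-6 mM = 2.91 nM

2.91 nM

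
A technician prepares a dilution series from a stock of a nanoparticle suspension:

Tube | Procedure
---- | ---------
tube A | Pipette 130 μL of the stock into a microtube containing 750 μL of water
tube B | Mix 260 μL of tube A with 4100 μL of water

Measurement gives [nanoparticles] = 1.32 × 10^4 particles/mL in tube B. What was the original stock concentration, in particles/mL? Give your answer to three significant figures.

1.50 × 10^6 particles/mL

Step 1: 130 μL + 750 μL = 880 μL total → factor 880/130 = 6.7692
Step 2: 260 μL + 4100 μL = 4360 μL total → factor 4360/260 = 16.769
Overall dilution factor = 6.7692 × 16.769 = 113.51
Stock = 1.32 × 10^4 particles/mL × 113.51 = 1.50 × 10^6 particles/mL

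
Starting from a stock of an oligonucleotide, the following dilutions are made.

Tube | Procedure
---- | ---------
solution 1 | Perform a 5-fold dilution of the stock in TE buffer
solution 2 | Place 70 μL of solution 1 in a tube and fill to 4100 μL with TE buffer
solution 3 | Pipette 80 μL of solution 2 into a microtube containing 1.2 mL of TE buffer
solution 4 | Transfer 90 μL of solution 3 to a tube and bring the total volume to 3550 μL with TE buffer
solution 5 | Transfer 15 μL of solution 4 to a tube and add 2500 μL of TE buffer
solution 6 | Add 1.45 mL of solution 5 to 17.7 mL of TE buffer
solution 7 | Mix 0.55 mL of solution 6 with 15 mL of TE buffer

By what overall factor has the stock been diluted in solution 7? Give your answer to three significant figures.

1.16 × 10^10

Step 1: 5-fold → factor 5
Step 2: 70 μL brought to 4100 μL → factor 4100/70 = 58.571
Step 3: 80 μL + 1.2 mL = 1280 μL total → factor 1280/80 = 16
Step 4: 90 μL brought to 3550 μL → factor 3550/90 = 39.444
Step 5: 15 μL + 2500 μL = 2515 μL total → factor 2515/15 = 167.67
Step 6: 1.45 mL + 17.7 mL = 19.15 mL total → factor 19.15/1.45 = 13.207
Step 7: 0.55 mL + 15 mL = 15.55 mL total → factor 15.55/0.55 = 28.273
Overall dilution factor = 5 × 58.571 × 16 × 39.444 × 167.67 × 13.207 × 28.273 = 1.1571 × 10^10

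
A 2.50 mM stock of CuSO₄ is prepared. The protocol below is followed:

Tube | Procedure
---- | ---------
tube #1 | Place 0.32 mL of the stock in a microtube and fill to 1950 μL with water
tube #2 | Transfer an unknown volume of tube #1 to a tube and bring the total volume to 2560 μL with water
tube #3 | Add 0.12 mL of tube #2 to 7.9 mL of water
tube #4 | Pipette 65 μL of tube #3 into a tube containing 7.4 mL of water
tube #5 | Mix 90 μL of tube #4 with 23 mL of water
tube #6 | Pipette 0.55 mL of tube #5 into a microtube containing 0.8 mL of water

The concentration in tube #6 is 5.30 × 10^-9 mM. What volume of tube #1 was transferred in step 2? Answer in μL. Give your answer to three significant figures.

Step 1: 0.32 mL brought to 1950 μL → factor 1.95/0.32 = 6.0938
Step 2: v brought to 2560 μL → factor = 2560 μL/v
Step 3: 0.12 mL + 7.9 mL = 8.02 mL total → factor 8.02/0.12 = 66.833
Step 4: 65 μL + 7.4 mL = 7465 μL total → factor 7465/65 = 114.85
Step 5: 90 μL + 23 mL = 23090 μL total → factor 23090/90 = 256.56
Step 6: 0.55 mL + 0.8 mL = 1.35 mL total → factor 1.35/0.55 = 2.4545
Product of known-step factors = 2.9454 × 10^7
Overall factor = 2.50 mM / (5.30 × 10^-9 mM) = 4.717 × 10^8
Step-2 factor = 4.717 × 10^8 / 2.9454 × 10^7 = 16.015
v = 2560 μL / 16.015 = 160 μL

160 μL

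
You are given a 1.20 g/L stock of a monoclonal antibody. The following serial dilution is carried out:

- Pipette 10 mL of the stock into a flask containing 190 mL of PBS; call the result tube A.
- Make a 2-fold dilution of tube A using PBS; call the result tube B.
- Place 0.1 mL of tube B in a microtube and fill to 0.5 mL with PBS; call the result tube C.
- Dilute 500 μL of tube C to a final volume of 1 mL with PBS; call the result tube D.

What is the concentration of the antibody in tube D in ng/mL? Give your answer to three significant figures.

3.00 × 10^3 ng/mL

Step 1: 10 mL + 190 mL = 200 mL total → factor 200/10 = 20
Step 2: 2-fold → factor 2
Step 3: 0.1 mL brought to 0.5 mL → factor 0.5/0.1 = 5
Step 4: 500 μL brought to 1 mL → factor 1000/500 = 2
Overall dilution factor = 20 × 2 × 5 × 2 = 400
Final = 1.20 g/L / 400 = 0.003000 g/L = 3.00 × 10^3 ng/mL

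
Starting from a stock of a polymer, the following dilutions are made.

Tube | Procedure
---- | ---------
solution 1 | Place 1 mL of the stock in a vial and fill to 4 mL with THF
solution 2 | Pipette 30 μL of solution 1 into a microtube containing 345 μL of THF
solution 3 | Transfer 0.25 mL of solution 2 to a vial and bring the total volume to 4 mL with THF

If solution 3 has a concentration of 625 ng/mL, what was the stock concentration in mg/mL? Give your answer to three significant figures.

0.500 mg/mL

Step 1: 1 mL brought to 4 mL → factor 4/1 = 4
Step 2: 30 μL + 345 μL = 375 μL total → factor 375/30 = 12.5
Step 3: 0.25 mL brought to 4 mL → factor 4/0.25 = 16
Overall dilution factor = 4 × 12.5 × 16 = 800
Stock = 625 ng/mL × 800 = 5.000 × 10^5 ng/mL = 0.500 mg/mL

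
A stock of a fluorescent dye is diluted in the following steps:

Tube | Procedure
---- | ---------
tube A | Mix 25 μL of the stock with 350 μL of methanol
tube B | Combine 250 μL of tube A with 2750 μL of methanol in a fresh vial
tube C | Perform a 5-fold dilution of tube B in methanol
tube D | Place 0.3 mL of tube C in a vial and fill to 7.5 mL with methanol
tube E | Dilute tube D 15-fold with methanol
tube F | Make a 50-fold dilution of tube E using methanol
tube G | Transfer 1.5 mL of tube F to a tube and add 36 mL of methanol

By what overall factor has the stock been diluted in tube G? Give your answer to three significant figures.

Step 1: 25 μL + 350 μL = 375 μL total → factor 375/25 = 15
Step 2: 250 μL + 2750 μL = 3000 μL total → factor 3000/250 = 12
Step 3: 5-fold → factor 5
Step 4: 0.3 mL brought to 7.5 mL → factor 7.5/0.3 = 25
Step 5: 15-fold → factor 15
Step 6: 50-fold → factor 50
Step 7: 1.5 mL + 36 mL = 37.5 mL total → factor 37.5/1.5 = 25
Overall dilution factor = 15 × 12 × 5 × 25 × 15 × 50 × 25 = 4.2188 × 10^8

4.22 × 10^8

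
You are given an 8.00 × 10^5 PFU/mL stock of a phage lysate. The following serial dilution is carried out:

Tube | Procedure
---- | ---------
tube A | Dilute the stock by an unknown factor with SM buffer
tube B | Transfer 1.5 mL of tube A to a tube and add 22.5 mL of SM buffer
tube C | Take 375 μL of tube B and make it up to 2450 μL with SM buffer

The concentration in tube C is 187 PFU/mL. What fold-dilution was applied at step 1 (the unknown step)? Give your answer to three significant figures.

Step 1: unknown factor x
Step 2: 1.5 mL + 22.5 mL = 24 mL total → factor 24/1.5 = 16
Step 3: 375 μL brought to 2450 μL → factor 2450/375 = 6.5333
Product of known-step factors = 104.53
Overall factor = 8.00 × 10^5 PFU/mL / (187 PFU/mL) = 4278.1
x = 4278.1 / 104.53 = 40.9

40.9-fold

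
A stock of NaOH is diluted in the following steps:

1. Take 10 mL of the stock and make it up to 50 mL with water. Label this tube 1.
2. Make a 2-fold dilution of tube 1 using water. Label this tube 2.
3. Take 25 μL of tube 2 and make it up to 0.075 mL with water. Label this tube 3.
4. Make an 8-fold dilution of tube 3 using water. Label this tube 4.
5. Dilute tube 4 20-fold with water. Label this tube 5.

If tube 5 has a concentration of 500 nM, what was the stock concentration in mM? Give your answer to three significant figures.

Step 1: 10 mL brought to 50 mL → factor 50/10 = 5
Step 2: 2-fold → factor 2
Step 3: 25 μL brought to 0.075 mL → factor 75/25 = 3
Step 4: 8-fold → factor 8
Step 5: 20-fold → factor 20
Overall dilution factor = 5 × 2 × 3 × 8 × 20 = 4800
Stock = 500 nM × 4800 = 2.400 × 10^6 nM = 2.40 mM

2.40 mM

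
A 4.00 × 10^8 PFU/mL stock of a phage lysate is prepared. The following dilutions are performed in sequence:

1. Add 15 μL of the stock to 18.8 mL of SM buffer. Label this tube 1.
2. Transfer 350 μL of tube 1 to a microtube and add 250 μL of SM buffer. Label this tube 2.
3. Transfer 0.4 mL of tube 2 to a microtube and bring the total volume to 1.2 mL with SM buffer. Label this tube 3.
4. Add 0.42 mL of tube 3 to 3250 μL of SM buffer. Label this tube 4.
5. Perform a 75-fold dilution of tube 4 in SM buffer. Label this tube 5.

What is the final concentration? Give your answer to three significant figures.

Step 1: 15 μL + 18.8 mL = 18815 μL total → factor 18815/15 = 1254.3
Step 2: 350 μL + 250 μL = 600 μL total → factor 600/350 = 1.7143
Step 3: 0.4 mL brought to 1.2 mL → factor 1.2/0.4 = 3
Step 4: 0.42 mL + 3250 μL = 3.67 mL total → factor 3.67/0.42 = 8.7381
Step 5: 75-fold → factor 75
Overall dilution factor = 1254.3 × 1.7143 × 3 × 8.7381 × 75 = 4.2276 × 10^6
Final = 4.00 × 10^8 PFU/mL / 4.2276 × 10^6 = 94.6 PFU/mL

94.6 PFU/mL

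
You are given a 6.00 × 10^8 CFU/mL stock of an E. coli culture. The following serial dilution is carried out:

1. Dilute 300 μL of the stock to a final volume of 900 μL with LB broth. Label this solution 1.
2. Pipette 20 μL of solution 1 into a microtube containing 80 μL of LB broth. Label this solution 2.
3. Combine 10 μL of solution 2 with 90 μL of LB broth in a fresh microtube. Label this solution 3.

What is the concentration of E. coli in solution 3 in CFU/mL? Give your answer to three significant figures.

Step 1: 300 μL brought to 900 μL → factor 900/300 = 3
Step 2: 20 μL + 80 μL = 100 μL total → factor 100/20 = 5
Step 3: 10 μL + 90 μL = 100 μL total → factor 100/10 = 10
Overall dilution factor = 3 × 5 × 10 = 150
Final = 6.00 × 10^8 CFU/mL / 150 = 4.00 × 10^6 CFU/mL

4.00 × 10^6 CFU/mL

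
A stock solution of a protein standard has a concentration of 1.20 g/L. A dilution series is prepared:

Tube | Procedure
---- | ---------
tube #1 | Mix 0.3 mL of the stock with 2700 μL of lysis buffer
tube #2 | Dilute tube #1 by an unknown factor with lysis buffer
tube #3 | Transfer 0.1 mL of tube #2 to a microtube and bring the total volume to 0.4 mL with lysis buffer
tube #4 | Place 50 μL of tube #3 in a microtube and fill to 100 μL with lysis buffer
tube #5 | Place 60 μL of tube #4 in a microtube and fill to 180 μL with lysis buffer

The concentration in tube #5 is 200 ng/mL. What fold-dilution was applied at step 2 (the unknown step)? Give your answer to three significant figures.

Step 1: 0.3 mL + 2700 μL = 3 mL total → factor 3/0.3 = 10
Step 2: unknown factor x
Step 3: 0.1 mL brought to 0.4 mL → factor 0.4/0.1 = 4
Step 4: 50 μL brought to 100 μL → factor 100/50 = 2
Step 5: 60 μL brought to 180 μL → factor 180/60 = 3
Product of known-step factors = 240
Overall factor = 1.20 g/L / (200 ng/mL) = 6000
x = 6000 / 240 = 25.0

25.0-fold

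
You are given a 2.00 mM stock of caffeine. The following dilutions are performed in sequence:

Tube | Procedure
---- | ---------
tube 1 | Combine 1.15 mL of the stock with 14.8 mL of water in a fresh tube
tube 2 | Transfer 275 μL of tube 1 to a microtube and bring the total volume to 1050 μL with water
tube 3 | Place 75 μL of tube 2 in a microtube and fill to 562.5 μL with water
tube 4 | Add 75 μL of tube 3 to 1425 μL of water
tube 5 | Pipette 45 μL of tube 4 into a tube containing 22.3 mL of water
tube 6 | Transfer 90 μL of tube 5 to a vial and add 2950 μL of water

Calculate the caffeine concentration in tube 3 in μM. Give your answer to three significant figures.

5.04 μM

Step 1: 1.15 mL + 14.8 mL = 15.95 mL total → factor 15.95/1.15 = 13.87
Step 2: 275 μL brought to 1050 μL → factor 1050/275 = 3.8182
Step 3: 75 μL brought to 562.5 μL → factor 562.5/75 = 7.5
Dilution factor through tube 3 = 13.87 × 3.8182 × 7.5 = 397.17
[tube 3] = 2.00 mM / 397.17 = 0.005036 mM = 5.04 μM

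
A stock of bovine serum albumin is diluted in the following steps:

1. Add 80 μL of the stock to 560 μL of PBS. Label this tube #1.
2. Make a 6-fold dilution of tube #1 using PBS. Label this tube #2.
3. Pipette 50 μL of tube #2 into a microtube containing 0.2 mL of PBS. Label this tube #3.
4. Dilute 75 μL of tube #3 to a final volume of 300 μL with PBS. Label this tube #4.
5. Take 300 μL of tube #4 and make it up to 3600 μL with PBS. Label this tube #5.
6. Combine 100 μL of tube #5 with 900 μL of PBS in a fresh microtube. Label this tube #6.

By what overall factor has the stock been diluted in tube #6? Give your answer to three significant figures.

Step 1: 80 μL + 560 μL = 640 μL total → factor 640/80 = 8
Step 2: 6-fold → factor 6
Step 3: 50 μL + 0.2 mL = 250 μL total → factor 250/50 = 5
Step 4: 75 μL brought to 300 μL → factor 300/75 = 4
Step 5: 300 μL brought to 3600 μL → factor 3600/300 = 12
Step 6: 100 μL + 900 μL = 1000 μL total → factor 1000/100 = 10
Overall dilution factor = 8 × 6 × 5 × 4 × 12 × 10 = 1.152 × 10^5

1.15 × 10^5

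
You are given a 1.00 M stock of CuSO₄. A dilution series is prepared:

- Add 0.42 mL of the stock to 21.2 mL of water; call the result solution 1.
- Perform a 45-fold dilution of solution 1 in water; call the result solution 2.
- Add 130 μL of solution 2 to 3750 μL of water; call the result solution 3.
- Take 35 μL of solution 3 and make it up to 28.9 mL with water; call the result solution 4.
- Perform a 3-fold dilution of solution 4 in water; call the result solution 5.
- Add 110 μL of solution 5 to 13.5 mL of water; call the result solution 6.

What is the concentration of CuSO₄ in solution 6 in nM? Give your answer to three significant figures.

0.0472 nM

Step 1: 0.42 mL + 21.2 mL = 21.62 mL total → factor 21.62/0.42 = 51.476
Step 2: 45-fold → factor 45
Step 3: 130 μL + 3750 μL = 3880 μL total → factor 3880/130 = 29.846
Step 4: 35 μL brought to 28.9 mL → factor 28900/35 = 825.71
Step 5: 3-fold → factor 3
Step 6: 110 μL + 13.5 mL = 13610 μL total → factor 13610/110 = 123.73
Overall dilution factor = 51.476 × 45 × 29.846 × 825.71 × 3 × 123.73 = 2.119 × 10^10
Final = 1.00 M / 2.119 × 10^10 = 4.719 × 10^-11 M = 0.0472 nM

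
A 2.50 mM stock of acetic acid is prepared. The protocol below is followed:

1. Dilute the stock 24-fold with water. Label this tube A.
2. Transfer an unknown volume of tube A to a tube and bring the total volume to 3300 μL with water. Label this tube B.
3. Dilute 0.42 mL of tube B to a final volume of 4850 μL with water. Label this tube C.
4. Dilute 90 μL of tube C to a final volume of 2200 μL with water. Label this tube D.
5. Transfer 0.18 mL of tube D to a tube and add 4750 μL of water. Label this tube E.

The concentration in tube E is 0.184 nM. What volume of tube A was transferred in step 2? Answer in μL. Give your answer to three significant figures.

45.1 μL

Step 1: 24-fold → factor 24
Step 2: v brought to 3300 μL → factor = 3300 μL/v
Step 3: 0.42 mL brought to 4850 μL → factor 4.85/0.42 = 11.548
Step 4: 90 μL brought to 2200 μL → factor 2200/90 = 24.444
Step 5: 0.18 mL + 4750 μL = 4.93 mL total → factor 4.93/0.18 = 27.389
Product of known-step factors = 1.8555 × 10^5
Overall factor = 2.50 mM / (0.184 nM) = 1.3587 × 10^7
Step-2 factor = 1.3587 × 10^7 / 1.8555 × 10^5 = 73.226
v = 3300 μL / 73.226 = 45.1 μL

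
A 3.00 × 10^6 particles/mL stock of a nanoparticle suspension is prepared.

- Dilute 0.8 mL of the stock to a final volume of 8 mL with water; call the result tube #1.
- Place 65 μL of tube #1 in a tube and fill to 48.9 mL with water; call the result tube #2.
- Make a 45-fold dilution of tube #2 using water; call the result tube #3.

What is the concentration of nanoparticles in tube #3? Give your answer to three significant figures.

8.86 particles/mL

Step 1: 0.8 mL brought to 8 mL → factor 8/0.8 = 10
Step 2: 65 μL brought to 48.9 mL → factor 48900/65 = 752.31
Step 3: 45-fold → factor 45
Overall dilution factor = 10 × 752.31 × 45 = 3.3854 × 10^5
Final = 3.00 × 10^6 particles/mL / 3.3854 × 10^5 = 8.86 particles/mL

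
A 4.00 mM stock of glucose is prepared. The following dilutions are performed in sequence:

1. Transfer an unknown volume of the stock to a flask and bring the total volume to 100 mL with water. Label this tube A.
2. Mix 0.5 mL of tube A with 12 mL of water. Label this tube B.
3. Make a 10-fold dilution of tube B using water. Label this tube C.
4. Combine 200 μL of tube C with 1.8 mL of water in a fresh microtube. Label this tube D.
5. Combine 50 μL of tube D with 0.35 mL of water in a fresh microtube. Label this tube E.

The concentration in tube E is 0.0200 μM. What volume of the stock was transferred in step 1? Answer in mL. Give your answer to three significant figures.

10.0 mL

Step 1: v brought to 100 mL → factor = 100 mL/v
Step 2: 0.5 mL + 12 mL = 12.5 mL total → factor 12.5/0.5 = 25
Step 3: 10-fold → factor 10
Step 4: 200 μL + 1.8 mL = 2000 μL total → factor 2000/200 = 10
Step 5: 50 μL + 0.35 mL = 400 μL total → factor 400/50 = 8
Product of known-step factors = 20000
Overall factor = 4.00 mM / (0.0200 μM) = 2 × 10^5
Step-1 factor = 2 × 10^5 / 20000 = 10
v = 100 mL / 10 = 10.0 mL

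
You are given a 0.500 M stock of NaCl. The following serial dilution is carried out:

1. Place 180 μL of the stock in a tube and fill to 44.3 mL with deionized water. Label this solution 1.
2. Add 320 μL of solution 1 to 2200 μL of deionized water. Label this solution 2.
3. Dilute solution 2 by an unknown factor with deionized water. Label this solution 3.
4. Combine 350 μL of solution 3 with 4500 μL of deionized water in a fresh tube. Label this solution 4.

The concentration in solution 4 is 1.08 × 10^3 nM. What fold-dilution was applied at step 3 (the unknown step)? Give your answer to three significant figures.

17.2-fold

Step 1: 180 μL brought to 44.3 mL → factor 44300/180 = 246.11
Step 2: 320 μL + 2200 μL = 2520 μL total → factor 2520/320 = 7.875
Step 3: unknown factor x
Step 4: 350 μL + 4500 μL = 4850 μL total → factor 4850/350 = 13.857
Product of known-step factors = 26857
Overall factor = 0.500 M / (1.08 × 10^3 nM) = 4.6296 × 10^5
x = 4.6296 × 10^5 / 26857 = 17.2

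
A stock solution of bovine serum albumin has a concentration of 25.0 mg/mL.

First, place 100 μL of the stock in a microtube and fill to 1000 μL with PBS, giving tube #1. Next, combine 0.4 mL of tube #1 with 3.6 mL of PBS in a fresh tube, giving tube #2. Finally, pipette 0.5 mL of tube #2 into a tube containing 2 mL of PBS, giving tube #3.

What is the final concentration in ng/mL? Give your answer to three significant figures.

5.00 × 10^4 ng/mL

Step 1: 100 μL brought to 1000 μL → factor 1000/100 = 10
Step 2: 0.4 mL + 3.6 mL = 4 mL total → factor 4/0.4 = 10
Step 3: 0.5 mL + 2 mL = 2.5 mL total → factor 2.5/0.5 = 5
Overall dilution factor = 10 × 10 × 5 = 500
Final = 25.0 mg/mL / 500 = 0.05000 mg/mL = 5.00 × 10^4 ng/mL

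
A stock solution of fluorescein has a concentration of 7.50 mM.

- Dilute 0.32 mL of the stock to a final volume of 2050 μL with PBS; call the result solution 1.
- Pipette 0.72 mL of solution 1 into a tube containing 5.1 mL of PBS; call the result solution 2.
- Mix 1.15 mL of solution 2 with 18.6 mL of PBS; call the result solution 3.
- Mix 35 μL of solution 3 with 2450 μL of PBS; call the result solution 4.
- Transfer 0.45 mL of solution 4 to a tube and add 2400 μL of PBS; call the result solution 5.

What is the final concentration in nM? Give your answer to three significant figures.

Step 1: 0.32 mL brought to 2050 μL → factor 2.05/0.32 = 6.4062
Step 2: 0.72 mL + 5.1 mL = 5.82 mL total → factor 5.82/0.72 = 8.0833
Step 3: 1.15 mL + 18.6 mL = 19.75 mL total → factor 19.75/1.15 = 17.174
Step 4: 35 μL + 2450 μL = 2485 μL total → factor 2485/35 = 71
Step 5: 0.45 mL + 2400 μL = 2.85 mL total → factor 2.85/0.45 = 6.3333
Overall dilution factor = 6.4062 × 8.0833 × 17.174 × 71 × 6.3333 = 3.999 × 10^5
Final = 7.50 mM / 3.999 × 10^5 = 1.875 × 10^-5 mM = 18.8 nM

18.8 nM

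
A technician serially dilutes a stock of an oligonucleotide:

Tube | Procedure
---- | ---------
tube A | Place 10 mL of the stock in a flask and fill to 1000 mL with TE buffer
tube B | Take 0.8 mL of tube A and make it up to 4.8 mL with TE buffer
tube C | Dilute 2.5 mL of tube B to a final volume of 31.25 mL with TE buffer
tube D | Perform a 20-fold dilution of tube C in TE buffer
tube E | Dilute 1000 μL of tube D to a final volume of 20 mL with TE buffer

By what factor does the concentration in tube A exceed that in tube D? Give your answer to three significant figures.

1.50 × 10^3

Step 1: 10 mL brought to 1000 mL → factor 1000/10 = 100
Step 2: 0.8 mL brought to 4.8 mL → factor 4.8/0.8 = 6
Step 3: 2.5 mL brought to 31.25 mL → factor 31.25/2.5 = 12.5
Step 4: 20-fold → factor 20
Dilution factor to tube A = 100; to tube D = 1.5 × 10^5
[tube A]/[tube D] = (factor to tube D)/(factor to tube A) = 1.5 × 10^5/100 = 1.50 × 10^3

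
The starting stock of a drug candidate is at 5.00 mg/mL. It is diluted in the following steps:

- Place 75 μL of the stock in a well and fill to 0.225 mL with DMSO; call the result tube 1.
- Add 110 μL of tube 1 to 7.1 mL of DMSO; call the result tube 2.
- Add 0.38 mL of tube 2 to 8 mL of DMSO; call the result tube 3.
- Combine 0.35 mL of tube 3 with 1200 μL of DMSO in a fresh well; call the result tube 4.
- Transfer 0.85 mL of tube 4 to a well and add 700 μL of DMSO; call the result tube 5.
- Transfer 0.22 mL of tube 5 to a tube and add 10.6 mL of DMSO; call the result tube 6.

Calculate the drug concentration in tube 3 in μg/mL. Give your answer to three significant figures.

1.15 μg/mL

Step 1: 75 μL brought to 0.225 mL → factor 225/75 = 3
Step 2: 110 μL + 7.1 mL = 7210 μL total → factor 7210/110 = 65.545
Step 3: 0.38 mL + 8 mL = 8.38 mL total → factor 8.38/0.38 = 22.053
Dilution factor through tube 3 = 3 × 65.545 × 22.053 = 4336.3
[tube 3] = 5.00 mg/mL / 4336.3 = 0.001153 mg/mL = 1.15 μg/mL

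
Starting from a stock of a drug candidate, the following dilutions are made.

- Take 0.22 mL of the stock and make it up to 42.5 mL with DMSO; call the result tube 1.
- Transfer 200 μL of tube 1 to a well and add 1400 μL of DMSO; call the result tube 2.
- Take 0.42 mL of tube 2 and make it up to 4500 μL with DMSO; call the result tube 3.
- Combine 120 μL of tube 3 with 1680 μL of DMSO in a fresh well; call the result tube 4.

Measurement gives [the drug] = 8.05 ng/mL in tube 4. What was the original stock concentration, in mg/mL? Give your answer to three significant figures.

Step 1: 0.22 mL brought to 42.5 mL → factor 42.5/0.22 = 193.18
Step 2: 200 μL + 1400 μL = 1600 μL total → factor 1600/200 = 8
Step 3: 0.42 mL brought to 4500 μL → factor 4.5/0.42 = 10.714
Step 4: 120 μL + 1680 μL = 1800 μL total → factor 1800/120 = 15
Overall dilution factor = 193.18 × 8 × 10.714 × 15 = 2.4838 × 10^5
Stock = 8.05 ng/mL × 2.4838 × 10^5 = 1.999 × 10^6 ng/mL = 2.00 mg/mL

2.00 mg/mL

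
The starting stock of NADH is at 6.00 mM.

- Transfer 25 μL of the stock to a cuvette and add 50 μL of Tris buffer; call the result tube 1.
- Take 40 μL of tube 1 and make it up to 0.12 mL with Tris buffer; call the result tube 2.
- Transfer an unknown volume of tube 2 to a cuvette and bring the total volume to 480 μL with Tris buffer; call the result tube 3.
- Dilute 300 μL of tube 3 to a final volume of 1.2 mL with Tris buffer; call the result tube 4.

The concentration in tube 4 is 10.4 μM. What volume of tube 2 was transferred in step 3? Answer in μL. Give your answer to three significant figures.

Step 1: 25 μL + 50 μL = 75 μL total → factor 75/25 = 3
Step 2: 40 μL brought to 0.12 mL → factor 120/40 = 3
Step 3: v brought to 480 μL → factor = 480 μL/v
Step 4: 300 μL brought to 1.2 mL → factor 1200/300 = 4
Product of known-step factors = 36
Overall factor = 6.00 mM / (10.4 μM) = 576.92
Step-3 factor = 576.92 / 36 = 16.026
v = 480 μL / 16.026 = 30.0 μL

30.0 μL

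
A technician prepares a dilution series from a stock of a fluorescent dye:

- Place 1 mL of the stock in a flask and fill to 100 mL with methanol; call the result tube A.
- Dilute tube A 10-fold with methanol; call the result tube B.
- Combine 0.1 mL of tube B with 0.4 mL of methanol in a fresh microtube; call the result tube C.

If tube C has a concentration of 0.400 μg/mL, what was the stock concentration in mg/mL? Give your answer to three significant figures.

2.00 mg/mL

Step 1: 1 mL brought to 100 mL → factor 100/1 = 100
Step 2: 10-fold → factor 10
Step 3: 0.1 mL + 0.4 mL = 0.5 mL total → factor 0.5/0.1 = 5
Overall dilution factor = 100 × 10 × 5 = 5000
Stock = 0.400 μg/mL × 5000 = 2000 μg/mL = 2.00 mg/mL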